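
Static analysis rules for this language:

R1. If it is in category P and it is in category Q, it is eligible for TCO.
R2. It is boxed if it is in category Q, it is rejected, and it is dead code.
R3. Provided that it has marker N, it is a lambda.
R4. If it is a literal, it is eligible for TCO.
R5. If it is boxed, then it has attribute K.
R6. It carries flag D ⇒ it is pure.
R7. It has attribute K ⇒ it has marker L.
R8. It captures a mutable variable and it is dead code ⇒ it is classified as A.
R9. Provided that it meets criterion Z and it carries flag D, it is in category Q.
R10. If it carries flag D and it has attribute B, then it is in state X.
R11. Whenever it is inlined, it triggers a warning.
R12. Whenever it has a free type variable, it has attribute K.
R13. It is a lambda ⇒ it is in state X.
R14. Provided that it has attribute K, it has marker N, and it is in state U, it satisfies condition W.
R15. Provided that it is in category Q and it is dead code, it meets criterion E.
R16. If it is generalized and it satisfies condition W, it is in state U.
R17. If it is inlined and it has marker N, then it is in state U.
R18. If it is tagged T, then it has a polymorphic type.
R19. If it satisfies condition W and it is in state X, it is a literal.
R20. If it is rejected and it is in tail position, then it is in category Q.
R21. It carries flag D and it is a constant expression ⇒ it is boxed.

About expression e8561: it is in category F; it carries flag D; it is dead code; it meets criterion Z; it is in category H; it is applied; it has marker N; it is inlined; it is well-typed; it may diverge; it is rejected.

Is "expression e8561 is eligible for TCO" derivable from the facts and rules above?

By R3 (it has marker N): it is a lambda.
By R9 (it meets criterion Z, it carries flag D): it is in category Q.
By R13 (it is a lambda): it is in state X.
By R17 (it is inlined, it has marker N): it is in state U.
By R2 (it is in category Q, it is rejected, it is dead code): it is boxed.
By R5 (it is boxed): it has attribute K.
By R14 (it has attribute K, it has marker N, it is in state U): it satisfies condition W.
By R19 (it satisfies condition W, it is in state X): it is a literal.
By R4 (it is a literal): it is eligible for TCO.

Yes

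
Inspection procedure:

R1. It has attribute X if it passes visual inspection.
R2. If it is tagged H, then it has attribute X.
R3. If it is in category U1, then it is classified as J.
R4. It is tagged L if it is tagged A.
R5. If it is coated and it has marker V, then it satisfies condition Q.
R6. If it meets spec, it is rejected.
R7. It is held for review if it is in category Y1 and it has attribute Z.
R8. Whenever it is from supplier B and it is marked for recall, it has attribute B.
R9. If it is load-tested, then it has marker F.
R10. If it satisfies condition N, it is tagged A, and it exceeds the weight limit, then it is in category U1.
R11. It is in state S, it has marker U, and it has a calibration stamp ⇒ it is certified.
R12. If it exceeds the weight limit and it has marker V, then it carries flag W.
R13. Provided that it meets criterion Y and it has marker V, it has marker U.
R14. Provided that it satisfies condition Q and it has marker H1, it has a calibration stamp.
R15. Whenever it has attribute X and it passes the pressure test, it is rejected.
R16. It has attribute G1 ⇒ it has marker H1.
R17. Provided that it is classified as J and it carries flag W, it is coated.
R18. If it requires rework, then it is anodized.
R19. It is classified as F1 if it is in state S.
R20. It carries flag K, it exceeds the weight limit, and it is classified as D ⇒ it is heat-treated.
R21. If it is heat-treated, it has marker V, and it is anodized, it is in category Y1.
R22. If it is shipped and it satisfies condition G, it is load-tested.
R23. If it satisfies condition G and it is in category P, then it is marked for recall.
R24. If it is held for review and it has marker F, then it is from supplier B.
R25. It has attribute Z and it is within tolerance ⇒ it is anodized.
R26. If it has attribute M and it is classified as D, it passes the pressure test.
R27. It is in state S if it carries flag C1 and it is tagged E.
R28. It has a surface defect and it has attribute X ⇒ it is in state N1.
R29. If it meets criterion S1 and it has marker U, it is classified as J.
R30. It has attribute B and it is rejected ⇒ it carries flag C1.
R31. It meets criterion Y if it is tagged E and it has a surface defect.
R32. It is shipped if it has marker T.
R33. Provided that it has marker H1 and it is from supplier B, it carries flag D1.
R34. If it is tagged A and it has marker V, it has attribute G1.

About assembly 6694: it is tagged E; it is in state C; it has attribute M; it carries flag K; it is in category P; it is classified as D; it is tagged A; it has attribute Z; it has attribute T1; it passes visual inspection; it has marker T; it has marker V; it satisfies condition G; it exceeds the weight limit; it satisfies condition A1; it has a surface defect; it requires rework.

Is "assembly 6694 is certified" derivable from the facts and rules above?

No

Forward chaining from the given facts derives: has attribute X, is tagged L, carries flag W, is anodized, is heat-treated, is in category Y1, is marked for recall, passes the pressure test, is in state N1, meets criterion Y, is shipped, has attribute G1, is held for review, has marker U, is rejected, has marker H1, is load-tested, has marker F, is from supplier B, carries flag D1, has attribute B, carries flag C1, is in state S, is classified as F1.
The only rule concluding "it is certified" is R11, which needs "it has a calibration stamp"; that is never established.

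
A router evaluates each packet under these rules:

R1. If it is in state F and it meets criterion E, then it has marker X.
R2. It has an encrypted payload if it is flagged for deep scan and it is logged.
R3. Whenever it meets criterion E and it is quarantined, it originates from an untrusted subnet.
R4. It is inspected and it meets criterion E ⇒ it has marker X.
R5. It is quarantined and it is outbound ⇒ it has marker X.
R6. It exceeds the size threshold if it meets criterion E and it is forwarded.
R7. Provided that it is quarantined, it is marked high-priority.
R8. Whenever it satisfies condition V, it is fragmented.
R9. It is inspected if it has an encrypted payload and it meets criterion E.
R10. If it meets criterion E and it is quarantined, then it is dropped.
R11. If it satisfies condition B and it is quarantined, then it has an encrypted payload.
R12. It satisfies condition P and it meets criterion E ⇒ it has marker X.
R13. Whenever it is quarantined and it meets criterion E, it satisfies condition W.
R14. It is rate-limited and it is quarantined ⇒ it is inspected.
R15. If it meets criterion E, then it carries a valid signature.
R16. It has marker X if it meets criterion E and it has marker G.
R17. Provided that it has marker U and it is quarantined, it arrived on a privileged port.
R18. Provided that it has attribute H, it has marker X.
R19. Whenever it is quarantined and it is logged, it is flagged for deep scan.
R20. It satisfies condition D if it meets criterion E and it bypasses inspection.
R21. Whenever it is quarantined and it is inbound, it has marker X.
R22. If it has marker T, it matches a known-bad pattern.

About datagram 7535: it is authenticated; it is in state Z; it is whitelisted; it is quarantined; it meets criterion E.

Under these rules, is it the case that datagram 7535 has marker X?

No

Forward chaining from the given facts derives: originates from an untrusted subnet, is marked high-priority, is dropped, satisfies condition W, carries a valid signature.
Rules concluding "it has marker X": R1 needs "it is in state F"; R4 needs "it is inspected"; R5 needs "it is outbound"; R12 needs "it satisfies condition P"; R16 needs "it has marker G"; R18 needs "it has attribute H"; R21 needs "it is inbound" — none of these are established.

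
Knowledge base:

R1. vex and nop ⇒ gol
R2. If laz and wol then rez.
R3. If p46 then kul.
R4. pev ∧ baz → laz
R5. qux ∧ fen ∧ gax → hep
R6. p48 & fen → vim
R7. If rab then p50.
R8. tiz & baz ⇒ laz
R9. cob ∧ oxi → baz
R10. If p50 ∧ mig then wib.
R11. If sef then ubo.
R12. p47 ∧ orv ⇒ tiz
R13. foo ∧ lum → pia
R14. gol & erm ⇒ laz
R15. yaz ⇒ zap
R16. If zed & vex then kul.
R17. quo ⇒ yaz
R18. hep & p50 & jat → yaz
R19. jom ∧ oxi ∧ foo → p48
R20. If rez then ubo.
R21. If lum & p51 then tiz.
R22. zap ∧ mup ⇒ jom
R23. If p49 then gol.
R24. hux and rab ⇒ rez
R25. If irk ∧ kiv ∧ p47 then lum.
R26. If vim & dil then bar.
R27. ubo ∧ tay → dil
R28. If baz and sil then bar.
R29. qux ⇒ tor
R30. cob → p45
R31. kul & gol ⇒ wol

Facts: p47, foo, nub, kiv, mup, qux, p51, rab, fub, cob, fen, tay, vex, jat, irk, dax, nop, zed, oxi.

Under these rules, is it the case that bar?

No

Forward chaining from the given facts derives: gol, p50, baz, kul, lum, tor, p45, wol, pia, tiz, laz, rez, ubo, dil.
Rules concluding bar: R26 needs vim; R28 needs sil — none of these are established.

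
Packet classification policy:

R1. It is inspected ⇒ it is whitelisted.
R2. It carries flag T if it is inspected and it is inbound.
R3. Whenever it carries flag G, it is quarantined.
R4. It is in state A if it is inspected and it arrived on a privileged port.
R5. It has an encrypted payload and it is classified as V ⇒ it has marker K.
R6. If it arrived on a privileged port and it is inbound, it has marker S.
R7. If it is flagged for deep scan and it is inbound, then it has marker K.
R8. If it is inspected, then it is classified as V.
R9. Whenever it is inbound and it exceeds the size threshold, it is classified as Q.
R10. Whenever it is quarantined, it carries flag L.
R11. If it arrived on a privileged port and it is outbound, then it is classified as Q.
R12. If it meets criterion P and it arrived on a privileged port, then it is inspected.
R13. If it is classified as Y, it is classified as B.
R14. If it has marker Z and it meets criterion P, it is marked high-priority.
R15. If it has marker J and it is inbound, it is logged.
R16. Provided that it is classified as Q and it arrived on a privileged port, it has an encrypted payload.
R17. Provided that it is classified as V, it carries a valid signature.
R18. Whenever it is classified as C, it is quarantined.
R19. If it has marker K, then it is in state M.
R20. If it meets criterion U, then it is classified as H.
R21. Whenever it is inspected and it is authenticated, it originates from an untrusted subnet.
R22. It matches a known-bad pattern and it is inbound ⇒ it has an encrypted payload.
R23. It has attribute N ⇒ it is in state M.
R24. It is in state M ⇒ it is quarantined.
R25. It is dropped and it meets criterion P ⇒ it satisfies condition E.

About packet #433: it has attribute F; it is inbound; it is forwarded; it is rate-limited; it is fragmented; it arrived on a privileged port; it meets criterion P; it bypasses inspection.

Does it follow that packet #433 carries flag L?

Forward chaining from the given facts derives: has marker S, is inspected, is whitelisted, carries flag T, is in state A, is classified as V, carries a valid signature.
The only rule concluding "it carries flag L" is R10, which needs "it is quarantined"; that is never established.

No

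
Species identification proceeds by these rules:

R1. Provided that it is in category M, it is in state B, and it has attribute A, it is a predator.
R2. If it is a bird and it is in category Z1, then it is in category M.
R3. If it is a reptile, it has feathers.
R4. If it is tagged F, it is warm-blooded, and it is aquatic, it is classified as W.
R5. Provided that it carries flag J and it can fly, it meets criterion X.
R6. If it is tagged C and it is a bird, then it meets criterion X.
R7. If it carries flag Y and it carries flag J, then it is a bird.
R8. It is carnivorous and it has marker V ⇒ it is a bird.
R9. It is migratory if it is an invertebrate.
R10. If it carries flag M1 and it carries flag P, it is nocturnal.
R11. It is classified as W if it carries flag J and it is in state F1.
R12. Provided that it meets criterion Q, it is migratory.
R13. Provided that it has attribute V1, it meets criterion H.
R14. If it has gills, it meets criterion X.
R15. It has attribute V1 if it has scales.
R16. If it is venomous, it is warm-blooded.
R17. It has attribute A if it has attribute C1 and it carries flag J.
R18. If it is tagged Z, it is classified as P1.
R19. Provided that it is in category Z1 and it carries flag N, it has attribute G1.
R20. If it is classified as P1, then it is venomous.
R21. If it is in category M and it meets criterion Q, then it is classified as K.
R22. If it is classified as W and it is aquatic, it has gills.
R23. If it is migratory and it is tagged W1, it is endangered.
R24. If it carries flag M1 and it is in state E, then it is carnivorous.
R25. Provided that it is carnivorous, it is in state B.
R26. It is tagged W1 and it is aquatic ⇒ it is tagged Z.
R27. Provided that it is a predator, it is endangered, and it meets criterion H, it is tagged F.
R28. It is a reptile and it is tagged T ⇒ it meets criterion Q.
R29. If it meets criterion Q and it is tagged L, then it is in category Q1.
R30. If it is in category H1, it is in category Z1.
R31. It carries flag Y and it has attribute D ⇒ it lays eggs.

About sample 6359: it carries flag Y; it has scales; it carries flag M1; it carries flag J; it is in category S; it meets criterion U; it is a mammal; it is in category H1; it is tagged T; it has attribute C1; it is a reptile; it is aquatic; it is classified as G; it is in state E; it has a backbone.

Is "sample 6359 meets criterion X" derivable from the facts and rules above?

No

Forward chaining from the given facts derives: has feathers, is a bird, has attribute V1, has attribute A, is carnivorous, is in state B, meets criterion Q, is in category Z1, is in category M, is migratory, meets criterion H, is classified as K, is a predator.
Rules concluding "it meets criterion X": R5 needs "it can fly"; R6 needs "it is tagged C"; R14 needs "it has gills" — none of these are established.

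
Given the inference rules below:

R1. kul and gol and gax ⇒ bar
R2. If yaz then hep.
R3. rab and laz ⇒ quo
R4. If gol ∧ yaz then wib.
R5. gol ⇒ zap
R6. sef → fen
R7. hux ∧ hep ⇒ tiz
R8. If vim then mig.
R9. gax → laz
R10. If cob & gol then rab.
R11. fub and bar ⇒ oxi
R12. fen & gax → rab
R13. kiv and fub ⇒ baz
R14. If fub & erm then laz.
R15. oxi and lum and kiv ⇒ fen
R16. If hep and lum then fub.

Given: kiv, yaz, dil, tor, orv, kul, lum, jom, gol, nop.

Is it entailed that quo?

No

Forward chaining from the given facts derives: hep, wib, zap, fub, baz.
The only rule concluding quo is R3, which needs rab; that is never established.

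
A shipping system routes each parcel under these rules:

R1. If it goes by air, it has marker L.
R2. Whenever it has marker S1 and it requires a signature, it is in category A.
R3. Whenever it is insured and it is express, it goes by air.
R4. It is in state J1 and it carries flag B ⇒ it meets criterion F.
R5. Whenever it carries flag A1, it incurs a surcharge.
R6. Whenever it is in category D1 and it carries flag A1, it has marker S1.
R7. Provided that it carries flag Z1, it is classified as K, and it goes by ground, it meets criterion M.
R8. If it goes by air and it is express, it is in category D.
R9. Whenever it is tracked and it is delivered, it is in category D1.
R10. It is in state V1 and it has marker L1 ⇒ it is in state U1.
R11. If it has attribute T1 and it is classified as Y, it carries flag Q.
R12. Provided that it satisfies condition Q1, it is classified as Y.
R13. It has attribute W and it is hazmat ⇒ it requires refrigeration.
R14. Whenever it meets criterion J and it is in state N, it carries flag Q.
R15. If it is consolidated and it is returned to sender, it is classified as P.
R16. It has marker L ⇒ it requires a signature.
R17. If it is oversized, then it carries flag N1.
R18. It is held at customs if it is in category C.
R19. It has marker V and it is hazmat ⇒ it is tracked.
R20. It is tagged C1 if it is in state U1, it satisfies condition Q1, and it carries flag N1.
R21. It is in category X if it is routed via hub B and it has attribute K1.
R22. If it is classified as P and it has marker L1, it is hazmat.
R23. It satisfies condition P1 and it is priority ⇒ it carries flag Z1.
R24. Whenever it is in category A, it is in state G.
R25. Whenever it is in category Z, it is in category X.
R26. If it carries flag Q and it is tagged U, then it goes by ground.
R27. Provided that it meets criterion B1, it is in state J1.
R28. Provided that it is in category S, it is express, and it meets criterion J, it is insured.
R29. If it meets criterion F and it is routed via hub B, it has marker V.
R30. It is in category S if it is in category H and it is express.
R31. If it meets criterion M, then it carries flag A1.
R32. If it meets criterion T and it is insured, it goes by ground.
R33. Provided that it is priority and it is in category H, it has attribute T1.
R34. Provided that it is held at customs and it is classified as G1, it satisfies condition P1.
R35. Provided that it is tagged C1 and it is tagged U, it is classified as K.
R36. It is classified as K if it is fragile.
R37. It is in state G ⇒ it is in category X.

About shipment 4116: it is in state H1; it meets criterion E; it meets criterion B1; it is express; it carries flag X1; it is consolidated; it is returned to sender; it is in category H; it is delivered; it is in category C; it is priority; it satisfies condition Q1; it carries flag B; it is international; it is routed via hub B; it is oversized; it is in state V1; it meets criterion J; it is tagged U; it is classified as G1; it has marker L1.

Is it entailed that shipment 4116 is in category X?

By R10 (it is in state V1, it has marker L1): it is in state U1.
By R12 (it satisfies condition Q1): it is classified as Y.
By R15 (it is consolidated, it is returned to sender): it is classified as P.
By R17 (it is oversized): it carries flag N1.
By R18 (it is in category C): it is held at customs.
By R20 (it is in state U1, it satisfies condition Q1, it carries flag N1): it is tagged C1.
By R22 (it is classified as P, it has marker L1): it is hazmat.
By R27 (it meets criterion B1): it is in state J1.
By R30 (it is in category H, it is express): it is in category S.
By R33 (it is priority, it is in category H): it has attribute T1.
By R34 (it is held at customs, it is classified as G1): it satisfies condition P1.
By R35 (it is tagged C1, it is tagged U): it is classified as K.
By R4 (it is in state J1, it carries flag B): it meets criterion F.
By R11 (it has attribute T1, it is classified as Y): it carries flag Q.
By R23 (it satisfies condition P1, it is priority): it carries flag Z1.
By R26 (it carries flag Q, it is tagged U): it goes by ground.
By R28 (it is in category S, it is express, it meets criterion J): it is insured.
By R29 (it meets criterion F, it is routed via hub B): it has marker V.
By R3 (it is insured, it is express): it goes by air.
By R7 (it carries flag Z1, it is classified as K, it goes by ground): it meets criterion M.
By R19 (it has marker V, it is hazmat): it is tracked.
By R31 (it meets criterion M): it carries flag A1.
By R1 (it goes by air): it has marker L.
By R9 (it is tracked, it is delivered): it is in category D1.
By R16 (it has marker L): it requires a signature.
By R6 (it is in category D1, it carries flag A1): it has marker S1.
By R2 (it has marker S1, it requires a signature): it is in category A.
By R24 (it is in category A): it is in state G.
By R37 (it is in state G): it is in category X.

Yes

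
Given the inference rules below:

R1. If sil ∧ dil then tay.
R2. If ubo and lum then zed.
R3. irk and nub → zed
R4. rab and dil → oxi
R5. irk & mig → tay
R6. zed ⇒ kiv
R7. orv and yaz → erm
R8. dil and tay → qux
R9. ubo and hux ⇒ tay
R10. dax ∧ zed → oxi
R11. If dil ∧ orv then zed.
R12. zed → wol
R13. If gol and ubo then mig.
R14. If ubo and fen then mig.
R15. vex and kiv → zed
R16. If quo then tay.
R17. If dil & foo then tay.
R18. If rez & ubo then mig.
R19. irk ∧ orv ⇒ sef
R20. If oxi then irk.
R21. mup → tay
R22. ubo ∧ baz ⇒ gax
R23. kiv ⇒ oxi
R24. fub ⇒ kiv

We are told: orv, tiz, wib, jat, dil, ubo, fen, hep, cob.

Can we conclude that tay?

zed  (by R11: dil, orv)
mig  (by R14: ubo, fen)
kiv  (by R6: zed)
oxi  (by R23: kiv)
irk  (by R20: oxi)
tay  (by R5: irk, mig)

Yes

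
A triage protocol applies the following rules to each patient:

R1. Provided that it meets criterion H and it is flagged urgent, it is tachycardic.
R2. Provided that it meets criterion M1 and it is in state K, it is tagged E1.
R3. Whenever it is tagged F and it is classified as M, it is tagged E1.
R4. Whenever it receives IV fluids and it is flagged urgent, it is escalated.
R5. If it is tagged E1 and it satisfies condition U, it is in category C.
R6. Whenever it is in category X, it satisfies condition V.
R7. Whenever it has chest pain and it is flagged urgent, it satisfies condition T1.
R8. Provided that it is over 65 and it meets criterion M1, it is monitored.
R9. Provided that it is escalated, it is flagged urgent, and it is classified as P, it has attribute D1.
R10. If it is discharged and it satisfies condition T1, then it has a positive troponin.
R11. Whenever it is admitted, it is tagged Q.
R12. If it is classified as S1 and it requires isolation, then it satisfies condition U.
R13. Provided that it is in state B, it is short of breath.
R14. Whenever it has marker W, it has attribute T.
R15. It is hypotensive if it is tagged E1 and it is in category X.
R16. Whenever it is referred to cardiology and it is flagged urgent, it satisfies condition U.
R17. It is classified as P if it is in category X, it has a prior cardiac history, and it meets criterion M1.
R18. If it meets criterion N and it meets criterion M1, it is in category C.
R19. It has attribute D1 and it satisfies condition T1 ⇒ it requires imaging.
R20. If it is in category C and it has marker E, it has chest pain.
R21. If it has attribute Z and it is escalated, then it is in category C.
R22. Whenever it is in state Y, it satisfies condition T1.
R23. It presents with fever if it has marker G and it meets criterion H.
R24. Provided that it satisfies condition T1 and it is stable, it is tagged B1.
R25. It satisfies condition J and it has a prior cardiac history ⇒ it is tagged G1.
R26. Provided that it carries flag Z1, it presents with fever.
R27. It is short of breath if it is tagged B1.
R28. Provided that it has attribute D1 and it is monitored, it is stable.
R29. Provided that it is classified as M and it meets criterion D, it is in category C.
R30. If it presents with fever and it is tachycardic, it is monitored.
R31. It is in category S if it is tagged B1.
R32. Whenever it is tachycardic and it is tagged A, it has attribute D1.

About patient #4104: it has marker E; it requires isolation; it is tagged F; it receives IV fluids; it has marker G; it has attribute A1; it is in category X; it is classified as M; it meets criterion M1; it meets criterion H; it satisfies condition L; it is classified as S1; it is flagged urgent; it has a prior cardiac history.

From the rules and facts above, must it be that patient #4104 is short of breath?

Yes

By R1 (it meets criterion H, it is flagged urgent): it is tachycardic.
By R3 (it is tagged F, it is classified as M): it is tagged E1.
By R4 (it receives IV fluids, it is flagged urgent): it is escalated.
By R12 (it is classified as S1, it requires isolation): it satisfies condition U.
By R17 (it is in category X, it has a prior cardiac history, it meets criterion M1): it is classified as P.
By R23 (it has marker G, it meets criterion H): it presents with fever.
By R30 (it presents with fever, it is tachycardic): it is monitored.
By R5 (it is tagged E1, it satisfies condition U): it is in category C.
By R9 (it is escalated, it is flagged urgent, it is classified as P): it has attribute D1.
By R20 (it is in category C, it has marker E): it has chest pain.
By R28 (it has attribute D1, it is monitored): it is stable.
By R7 (it has chest pain, it is flagged urgent): it satisfies condition T1.
By R24 (it satisfies condition T1, it is stable): it is tagged B1.
By R27 (it is tagged B1): it is short of breath.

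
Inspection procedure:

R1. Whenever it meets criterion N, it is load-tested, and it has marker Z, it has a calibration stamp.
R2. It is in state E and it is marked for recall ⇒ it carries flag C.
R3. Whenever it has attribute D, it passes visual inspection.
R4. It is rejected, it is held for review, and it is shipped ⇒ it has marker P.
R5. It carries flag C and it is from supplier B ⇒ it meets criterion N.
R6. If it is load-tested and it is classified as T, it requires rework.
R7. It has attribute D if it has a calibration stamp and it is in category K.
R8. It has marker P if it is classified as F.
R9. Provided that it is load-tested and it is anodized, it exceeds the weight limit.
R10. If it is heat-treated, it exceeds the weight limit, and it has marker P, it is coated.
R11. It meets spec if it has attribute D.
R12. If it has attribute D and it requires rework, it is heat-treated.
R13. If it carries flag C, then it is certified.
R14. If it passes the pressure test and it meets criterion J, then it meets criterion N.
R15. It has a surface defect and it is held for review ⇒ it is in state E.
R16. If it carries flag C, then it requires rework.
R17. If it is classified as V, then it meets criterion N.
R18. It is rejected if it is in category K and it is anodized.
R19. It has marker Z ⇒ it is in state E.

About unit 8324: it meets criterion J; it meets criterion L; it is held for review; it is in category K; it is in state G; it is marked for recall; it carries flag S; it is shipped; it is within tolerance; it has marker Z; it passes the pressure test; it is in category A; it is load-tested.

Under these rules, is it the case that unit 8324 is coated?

No

Forward chaining from the given facts derives: meets criterion N, is in state E, has a calibration stamp, carries flag C, has attribute D, meets spec, is certified, requires rework, passes visual inspection, is heat-treated.
The only rule concluding "it is coated" is R10, which needs "it exceeds the weight limit"; that is never established.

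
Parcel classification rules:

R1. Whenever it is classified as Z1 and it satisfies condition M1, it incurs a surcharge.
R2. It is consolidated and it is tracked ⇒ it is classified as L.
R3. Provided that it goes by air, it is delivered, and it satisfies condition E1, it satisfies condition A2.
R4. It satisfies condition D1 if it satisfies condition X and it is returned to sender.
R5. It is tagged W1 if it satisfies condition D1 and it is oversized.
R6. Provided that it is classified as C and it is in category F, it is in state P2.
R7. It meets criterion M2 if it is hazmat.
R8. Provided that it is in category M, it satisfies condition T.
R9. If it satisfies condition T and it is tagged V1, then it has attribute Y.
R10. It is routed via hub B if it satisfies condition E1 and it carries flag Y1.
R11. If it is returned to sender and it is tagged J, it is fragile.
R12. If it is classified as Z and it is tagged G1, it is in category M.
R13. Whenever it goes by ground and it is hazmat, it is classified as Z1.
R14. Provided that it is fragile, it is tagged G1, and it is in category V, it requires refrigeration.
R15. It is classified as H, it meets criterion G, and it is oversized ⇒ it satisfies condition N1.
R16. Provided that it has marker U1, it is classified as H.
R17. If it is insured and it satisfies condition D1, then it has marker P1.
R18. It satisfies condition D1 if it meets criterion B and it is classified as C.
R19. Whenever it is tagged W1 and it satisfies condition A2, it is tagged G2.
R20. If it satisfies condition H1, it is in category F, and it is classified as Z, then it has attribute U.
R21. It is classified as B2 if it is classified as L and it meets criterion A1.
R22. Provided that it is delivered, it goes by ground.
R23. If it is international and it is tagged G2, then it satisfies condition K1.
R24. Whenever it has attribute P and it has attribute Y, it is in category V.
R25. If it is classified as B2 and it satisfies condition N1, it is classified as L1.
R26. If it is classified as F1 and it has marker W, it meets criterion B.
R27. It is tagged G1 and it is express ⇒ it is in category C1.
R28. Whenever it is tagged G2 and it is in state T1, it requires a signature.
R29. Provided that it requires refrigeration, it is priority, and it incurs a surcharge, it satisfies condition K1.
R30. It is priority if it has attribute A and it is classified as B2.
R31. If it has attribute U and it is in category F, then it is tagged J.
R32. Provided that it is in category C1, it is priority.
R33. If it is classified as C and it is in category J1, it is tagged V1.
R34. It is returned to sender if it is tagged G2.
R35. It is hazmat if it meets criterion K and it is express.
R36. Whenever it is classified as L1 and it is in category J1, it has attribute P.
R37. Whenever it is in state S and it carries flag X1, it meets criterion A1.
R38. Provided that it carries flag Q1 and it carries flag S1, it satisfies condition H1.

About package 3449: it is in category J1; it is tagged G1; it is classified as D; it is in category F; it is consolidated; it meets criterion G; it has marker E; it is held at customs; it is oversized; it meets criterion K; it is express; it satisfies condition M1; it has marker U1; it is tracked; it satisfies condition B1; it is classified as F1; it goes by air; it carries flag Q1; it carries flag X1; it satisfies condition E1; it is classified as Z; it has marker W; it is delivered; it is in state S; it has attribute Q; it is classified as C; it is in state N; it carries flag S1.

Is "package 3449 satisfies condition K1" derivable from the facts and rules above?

By R2 (it is consolidated, it is tracked): it is classified as L.
By R3 (it goes by air, it is delivered, it satisfies condition E1): it satisfies condition A2.
By R12 (it is classified as Z, it is tagged G1): it is in category M.
By R16 (it has marker U1): it is classified as H.
By R22 (it is delivered): it goes by ground.
By R26 (it is classified as F1, it has marker W): it meets criterion B.
By R27 (it is tagged G1, it is express): it is in category C1.
By R32 (it is in category C1): it is priority.
By R33 (it is classified as C, it is in category J1): it is tagged V1.
By R35 (it meets criterion K, it is express): it is hazmat.
By R37 (it is in state S, it carries flag X1): it meets criterion A1.
By R38 (it carries flag Q1, it carries flag S1): it satisfies condition H1.
By R8 (it is in category M): it satisfies condition T.
By R9 (it satisfies condition T, it is tagged V1): it has attribute Y.
By R13 (it goes by ground, it is hazmat): it is classified as Z1.
By R15 (it is classified as H, it meets criterion G, it is oversized): it satisfies condition N1.
By R18 (it meets criterion B, it is classified as C): it satisfies condition D1.
By R20 (it satisfies condition H1, it is in category F, it is classified as Z): it has attribute U.
By R21 (it is classified as L, it meets criterion A1): it is classified as B2.
By R25 (it is classified as B2, it satisfies condition N1): it is classified as L1.
By R31 (it has attribute U, it is in category F): it is tagged J.
By R36 (it is classified as L1, it is in category J1): it has attribute P.
By R1 (it is classified as Z1, it satisfies condition M1): it incurs a surcharge.
By R5 (it satisfies condition D1, it is oversized): it is tagged W1.
By R19 (it is tagged W1, it satisfies condition A2): it is tagged G2.
By R24 (it has attribute P, it has attribute Y): it is in category V.
By R34 (it is tagged G2): it is returned to sender.
By R11 (it is returned to sender, it is tagged J): it is fragile.
By R14 (it is fragile, it is tagged G1, it is in category V): it requires refrigeration.
By R29 (it requires refrigeration, it is priority, it incurs a surcharge): it satisfies condition K1.

Yes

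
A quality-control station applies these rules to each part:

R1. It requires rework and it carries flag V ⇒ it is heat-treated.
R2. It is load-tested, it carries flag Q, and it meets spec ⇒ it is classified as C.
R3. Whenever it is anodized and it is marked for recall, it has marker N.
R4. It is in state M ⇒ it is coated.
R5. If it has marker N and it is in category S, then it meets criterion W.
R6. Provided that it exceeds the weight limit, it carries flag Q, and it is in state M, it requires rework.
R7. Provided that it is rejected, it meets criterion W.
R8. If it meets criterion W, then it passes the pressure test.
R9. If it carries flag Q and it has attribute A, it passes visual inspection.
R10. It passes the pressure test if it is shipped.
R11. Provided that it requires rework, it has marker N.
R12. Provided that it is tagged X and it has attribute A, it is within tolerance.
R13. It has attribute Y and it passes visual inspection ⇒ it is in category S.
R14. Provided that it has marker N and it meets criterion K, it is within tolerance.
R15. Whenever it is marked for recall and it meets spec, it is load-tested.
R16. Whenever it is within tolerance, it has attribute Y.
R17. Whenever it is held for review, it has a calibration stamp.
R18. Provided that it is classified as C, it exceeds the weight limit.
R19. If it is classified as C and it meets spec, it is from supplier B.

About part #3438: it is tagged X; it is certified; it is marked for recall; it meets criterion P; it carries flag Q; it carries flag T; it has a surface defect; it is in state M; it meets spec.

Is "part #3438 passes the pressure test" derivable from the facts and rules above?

No

Forward chaining from the given facts derives: is coated, is load-tested, is classified as C, exceeds the weight limit, is from supplier B, requires rework, has marker N.
Rules concluding "it passes the pressure test": R8 needs "it meets criterion W"; R10 needs "it is shipped" — none of these are established.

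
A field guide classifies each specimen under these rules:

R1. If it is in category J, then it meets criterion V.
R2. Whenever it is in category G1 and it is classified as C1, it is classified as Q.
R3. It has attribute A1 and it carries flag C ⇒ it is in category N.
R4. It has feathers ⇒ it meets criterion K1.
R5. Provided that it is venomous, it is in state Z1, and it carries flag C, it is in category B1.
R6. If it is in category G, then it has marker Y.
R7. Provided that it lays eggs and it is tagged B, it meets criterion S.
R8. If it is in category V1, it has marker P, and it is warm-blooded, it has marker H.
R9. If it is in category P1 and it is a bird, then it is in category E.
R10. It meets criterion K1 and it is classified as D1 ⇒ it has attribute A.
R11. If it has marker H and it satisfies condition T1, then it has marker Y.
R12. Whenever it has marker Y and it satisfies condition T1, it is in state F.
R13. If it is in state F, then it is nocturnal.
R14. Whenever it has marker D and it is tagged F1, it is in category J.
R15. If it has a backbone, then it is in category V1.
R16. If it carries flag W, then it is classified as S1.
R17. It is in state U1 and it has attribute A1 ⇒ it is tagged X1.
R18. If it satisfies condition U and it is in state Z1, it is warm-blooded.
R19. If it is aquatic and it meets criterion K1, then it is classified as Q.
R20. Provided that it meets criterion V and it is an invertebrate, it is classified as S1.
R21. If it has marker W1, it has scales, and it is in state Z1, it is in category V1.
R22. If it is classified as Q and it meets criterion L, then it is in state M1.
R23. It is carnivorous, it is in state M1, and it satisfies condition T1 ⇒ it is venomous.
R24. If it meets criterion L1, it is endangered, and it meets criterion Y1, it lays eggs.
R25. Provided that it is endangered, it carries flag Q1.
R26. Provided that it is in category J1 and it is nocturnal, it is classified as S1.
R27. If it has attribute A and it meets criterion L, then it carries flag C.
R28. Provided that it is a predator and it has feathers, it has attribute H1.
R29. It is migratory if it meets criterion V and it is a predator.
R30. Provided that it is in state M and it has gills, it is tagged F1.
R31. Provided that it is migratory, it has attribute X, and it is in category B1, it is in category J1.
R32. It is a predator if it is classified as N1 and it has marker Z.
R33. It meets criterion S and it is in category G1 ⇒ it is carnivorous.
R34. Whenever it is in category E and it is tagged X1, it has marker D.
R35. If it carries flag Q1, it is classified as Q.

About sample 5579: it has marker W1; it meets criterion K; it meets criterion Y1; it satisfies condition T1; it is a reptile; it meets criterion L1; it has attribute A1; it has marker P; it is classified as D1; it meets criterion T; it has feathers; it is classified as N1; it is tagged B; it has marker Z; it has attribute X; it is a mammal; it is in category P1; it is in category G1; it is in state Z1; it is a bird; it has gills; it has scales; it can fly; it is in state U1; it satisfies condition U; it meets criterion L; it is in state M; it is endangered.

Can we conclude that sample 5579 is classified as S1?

Yes

By R4 (it has feathers): it meets criterion K1.
By R9 (it is in category P1, it is a bird): it is in category E.
By R10 (it meets criterion K1, it is classified as D1): it has attribute A.
By R17 (it is in state U1, it has attribute A1): it is tagged X1.
By R18 (it satisfies condition U, it is in state Z1): it is warm-blooded.
By R21 (it has marker W1, it has scales, it is in state Z1): it is in category V1.
By R24 (it meets criterion L1, it is endangered, it meets criterion Y1): it lays eggs.
By R25 (it is endangered): it carries flag Q1.
By R27 (it has attribute A, it meets criterion L): it carries flag C.
By R30 (it is in state M, it has gills): it is tagged F1.
By R32 (it is classified as N1, it has marker Z): it is a predator.
By R34 (it is in category E, it is tagged X1): it has marker D.
By R35 (it carries flag Q1): it is classified as Q.
By R7 (it lays eggs, it is tagged B): it meets criterion S.
By R8 (it is in category V1, it has marker P, it is warm-blooded): it has marker H.
By R11 (it has marker H, it satisfies condition T1): it has marker Y.
By R12 (it has marker Y, it satisfies condition T1): it is in state F.
By R13 (it is in state F): it is nocturnal.
By R14 (it has marker D, it is tagged F1): it is in category J.
By R22 (it is classified as Q, it meets criterion L): it is in state M1.
By R33 (it meets criterion S, it is in category G1): it is carnivorous.
By R1 (it is in category J): it meets criterion V.
By R23 (it is carnivorous, it is in state M1, it satisfies condition T1): it is venomous.
By R29 (it meets criterion V, it is a predator): it is migratory.
By R5 (it is venomous, it is in state Z1, it carries flag C): it is in category B1.
By R31 (it is migratory, it has attribute X, it is in category B1): it is in category J1.
By R26 (it is in category J1, it is nocturnal): it is classified as S1.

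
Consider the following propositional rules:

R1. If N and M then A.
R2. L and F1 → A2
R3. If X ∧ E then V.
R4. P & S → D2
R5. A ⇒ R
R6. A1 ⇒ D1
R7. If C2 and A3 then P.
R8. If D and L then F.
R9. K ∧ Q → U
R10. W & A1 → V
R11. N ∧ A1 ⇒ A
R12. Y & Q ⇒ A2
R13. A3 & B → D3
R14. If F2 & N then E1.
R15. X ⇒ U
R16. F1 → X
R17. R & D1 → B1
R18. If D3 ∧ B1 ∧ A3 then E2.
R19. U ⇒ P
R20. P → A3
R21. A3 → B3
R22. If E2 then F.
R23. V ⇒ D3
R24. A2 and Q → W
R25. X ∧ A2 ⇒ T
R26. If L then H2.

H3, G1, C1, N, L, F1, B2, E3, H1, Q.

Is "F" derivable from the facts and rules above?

No

Forward chaining from the given facts derives: A2, X, W, T, H2, U, P, A3, B3.
Rules concluding F: R8 needs D; R22 needs E2 — none of these are established.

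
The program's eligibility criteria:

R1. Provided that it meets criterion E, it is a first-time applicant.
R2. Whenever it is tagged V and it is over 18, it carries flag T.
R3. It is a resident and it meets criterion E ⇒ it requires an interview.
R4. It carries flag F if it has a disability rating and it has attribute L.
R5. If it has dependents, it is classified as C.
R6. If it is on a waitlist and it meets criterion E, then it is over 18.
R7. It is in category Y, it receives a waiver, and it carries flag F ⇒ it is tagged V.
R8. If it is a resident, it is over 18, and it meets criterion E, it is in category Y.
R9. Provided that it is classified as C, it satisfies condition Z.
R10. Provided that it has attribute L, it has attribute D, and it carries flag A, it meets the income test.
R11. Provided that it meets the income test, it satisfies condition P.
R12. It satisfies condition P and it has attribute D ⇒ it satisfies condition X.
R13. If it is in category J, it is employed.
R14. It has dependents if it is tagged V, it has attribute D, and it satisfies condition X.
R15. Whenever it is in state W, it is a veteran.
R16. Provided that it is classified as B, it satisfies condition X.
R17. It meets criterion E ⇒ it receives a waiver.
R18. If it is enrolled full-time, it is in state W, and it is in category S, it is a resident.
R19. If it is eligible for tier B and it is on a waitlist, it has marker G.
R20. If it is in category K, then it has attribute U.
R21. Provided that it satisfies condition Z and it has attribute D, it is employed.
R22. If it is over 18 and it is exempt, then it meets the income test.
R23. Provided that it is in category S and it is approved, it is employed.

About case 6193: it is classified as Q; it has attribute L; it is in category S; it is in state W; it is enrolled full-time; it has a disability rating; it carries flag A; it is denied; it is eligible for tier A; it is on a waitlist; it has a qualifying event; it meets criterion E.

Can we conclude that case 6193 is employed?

Forward chaining from the given facts derives: is a first-time applicant, carries flag F, is over 18, is a veteran, receives a waiver, is a resident, requires an interview, is in category Y, is tagged V, carries flag T.
Rules concluding "it is employed": R13 needs "it is in category J"; R21 needs "it satisfies condition Z"; R23 needs "it is approved" — none of these are established.

No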